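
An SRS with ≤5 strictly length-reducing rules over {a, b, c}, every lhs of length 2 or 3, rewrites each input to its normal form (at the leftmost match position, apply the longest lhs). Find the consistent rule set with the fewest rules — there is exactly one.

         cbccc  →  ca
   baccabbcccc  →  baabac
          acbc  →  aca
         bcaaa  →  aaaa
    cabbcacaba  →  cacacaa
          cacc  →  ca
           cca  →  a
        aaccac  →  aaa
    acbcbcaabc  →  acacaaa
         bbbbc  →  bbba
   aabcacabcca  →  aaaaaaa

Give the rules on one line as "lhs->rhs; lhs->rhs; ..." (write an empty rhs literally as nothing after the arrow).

aac->aa; bc->a; cab->ca; cc->

  | cbccc => cacc => ca
  | baccabbcccc => baabbcccc => baabaccc => baabac
  | acbc => aca
  | bcaaa => aaaa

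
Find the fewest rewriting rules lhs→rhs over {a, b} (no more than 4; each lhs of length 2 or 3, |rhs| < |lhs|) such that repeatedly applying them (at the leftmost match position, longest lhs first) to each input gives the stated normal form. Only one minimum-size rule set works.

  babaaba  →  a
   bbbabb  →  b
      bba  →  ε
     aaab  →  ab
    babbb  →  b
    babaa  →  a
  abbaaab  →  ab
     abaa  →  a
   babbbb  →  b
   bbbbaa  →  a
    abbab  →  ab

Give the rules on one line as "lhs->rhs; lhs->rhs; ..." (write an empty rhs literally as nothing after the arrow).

  | babaaba => baaba => aba => a
  | bbbabb => bbabb => babb => bb => b
  | bba => ba => ε
  | aaab => aab => ab

aa->a; ba->; bb->b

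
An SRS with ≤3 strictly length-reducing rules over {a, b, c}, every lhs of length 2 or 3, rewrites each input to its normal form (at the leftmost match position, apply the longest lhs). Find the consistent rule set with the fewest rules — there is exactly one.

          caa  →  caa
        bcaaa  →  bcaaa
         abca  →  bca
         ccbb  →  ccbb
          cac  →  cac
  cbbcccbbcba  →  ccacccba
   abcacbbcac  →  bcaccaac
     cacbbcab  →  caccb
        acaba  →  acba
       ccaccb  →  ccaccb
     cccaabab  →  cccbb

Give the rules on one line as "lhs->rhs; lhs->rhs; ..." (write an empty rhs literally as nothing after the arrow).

ab->b; bbc->ca

  | caa
  | bcaaa
  | abca => bca
  | ccbb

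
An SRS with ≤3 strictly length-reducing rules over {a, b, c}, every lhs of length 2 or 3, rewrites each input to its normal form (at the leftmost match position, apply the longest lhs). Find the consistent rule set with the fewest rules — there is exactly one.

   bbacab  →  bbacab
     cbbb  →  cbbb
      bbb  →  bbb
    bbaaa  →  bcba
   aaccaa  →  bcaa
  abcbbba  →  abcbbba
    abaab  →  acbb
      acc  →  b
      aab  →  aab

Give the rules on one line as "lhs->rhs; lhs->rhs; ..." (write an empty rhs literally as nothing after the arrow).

aac->b; acc->b; baa->cb

  | bbacab
  | cbbb
  | bbb
  | bbaaa => bcba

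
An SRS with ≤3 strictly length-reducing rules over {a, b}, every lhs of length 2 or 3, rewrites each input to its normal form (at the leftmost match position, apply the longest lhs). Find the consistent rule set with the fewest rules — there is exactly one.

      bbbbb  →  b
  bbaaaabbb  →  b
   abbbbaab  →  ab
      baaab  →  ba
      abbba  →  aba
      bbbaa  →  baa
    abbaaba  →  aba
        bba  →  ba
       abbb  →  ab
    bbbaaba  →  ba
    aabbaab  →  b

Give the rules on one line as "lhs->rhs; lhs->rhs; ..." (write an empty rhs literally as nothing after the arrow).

aab->; bb->b

  | bbbbb => bbbb => bbb => bb => b
  | bbaaaabbb => baaaabbb => baabb => bb => b
  | abbbbaab => abbbaab => abbaab => abaab => ab
  | baaab => ba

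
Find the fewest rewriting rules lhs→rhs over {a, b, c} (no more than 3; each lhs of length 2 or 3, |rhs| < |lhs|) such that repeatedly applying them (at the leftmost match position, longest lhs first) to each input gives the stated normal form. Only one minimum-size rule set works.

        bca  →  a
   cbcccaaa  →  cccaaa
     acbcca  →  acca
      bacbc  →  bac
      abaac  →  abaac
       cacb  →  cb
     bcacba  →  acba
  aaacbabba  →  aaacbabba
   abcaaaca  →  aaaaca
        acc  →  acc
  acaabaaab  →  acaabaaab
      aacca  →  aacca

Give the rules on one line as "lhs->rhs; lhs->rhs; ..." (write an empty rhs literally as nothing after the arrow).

  | bca => a
  | cbcccaaa => cccaaa
  | acbcca => acca
  | bacbc => bac

bc->; cac->c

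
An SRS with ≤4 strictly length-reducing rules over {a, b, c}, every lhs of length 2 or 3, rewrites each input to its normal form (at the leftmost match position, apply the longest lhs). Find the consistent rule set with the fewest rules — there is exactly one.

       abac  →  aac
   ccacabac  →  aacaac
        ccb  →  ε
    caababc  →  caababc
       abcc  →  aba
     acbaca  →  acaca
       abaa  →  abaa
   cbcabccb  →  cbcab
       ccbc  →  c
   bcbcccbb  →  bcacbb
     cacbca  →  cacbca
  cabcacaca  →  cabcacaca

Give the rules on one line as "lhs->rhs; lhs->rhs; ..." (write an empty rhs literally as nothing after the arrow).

  | abac => aac
  | ccacabac => aacabac => aacaac
  | ccb => ε
  | caababc

bac->ac; cc->a; ccb->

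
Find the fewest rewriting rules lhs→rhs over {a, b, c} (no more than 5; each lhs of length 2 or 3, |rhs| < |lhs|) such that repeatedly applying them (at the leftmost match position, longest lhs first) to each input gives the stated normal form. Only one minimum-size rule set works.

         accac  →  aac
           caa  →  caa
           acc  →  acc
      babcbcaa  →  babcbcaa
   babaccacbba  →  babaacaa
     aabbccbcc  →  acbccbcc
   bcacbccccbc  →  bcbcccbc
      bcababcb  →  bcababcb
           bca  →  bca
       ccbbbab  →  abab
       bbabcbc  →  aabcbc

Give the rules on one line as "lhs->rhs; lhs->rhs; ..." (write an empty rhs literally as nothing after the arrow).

  | accac => aac
  | caa
  | acc
  | babcbcaa

abb->cb; bb->a; cac->cb; cca->a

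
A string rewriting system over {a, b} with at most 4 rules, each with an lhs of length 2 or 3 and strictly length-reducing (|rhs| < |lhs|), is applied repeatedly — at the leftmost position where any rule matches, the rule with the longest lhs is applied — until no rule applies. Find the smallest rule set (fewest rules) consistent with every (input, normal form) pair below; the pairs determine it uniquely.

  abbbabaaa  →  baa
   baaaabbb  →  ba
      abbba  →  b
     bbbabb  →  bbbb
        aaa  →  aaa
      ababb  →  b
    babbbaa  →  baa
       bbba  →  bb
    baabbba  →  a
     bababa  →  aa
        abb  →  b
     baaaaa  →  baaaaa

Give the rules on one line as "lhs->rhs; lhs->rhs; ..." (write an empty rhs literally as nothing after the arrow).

  | abbbabaaa => bbabaaa => bbaaa => baa
  | baaaabbb => baaabb => baab => ba
  | abbba => bba => b
  | bbbabb => bbbb

ab->; bab->a; bba->b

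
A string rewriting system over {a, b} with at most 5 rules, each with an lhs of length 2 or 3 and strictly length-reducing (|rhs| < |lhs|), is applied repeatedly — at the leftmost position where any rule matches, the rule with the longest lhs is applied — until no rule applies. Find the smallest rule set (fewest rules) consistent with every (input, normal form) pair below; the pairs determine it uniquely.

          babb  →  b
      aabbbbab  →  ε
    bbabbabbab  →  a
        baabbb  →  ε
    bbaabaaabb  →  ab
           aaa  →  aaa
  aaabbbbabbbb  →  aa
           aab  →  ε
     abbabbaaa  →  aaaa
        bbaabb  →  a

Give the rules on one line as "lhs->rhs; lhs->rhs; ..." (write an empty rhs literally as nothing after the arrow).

aab->ba; ba->; bab->; bb->a

  | babb => b
  | aabbbbab => babbbab => bbab => aab => ba => ε
  | bbabbabbab => aabbabbab => bababbab => abbab => aaab => aba => a
  | baabbb => abbb => aab => ba => ε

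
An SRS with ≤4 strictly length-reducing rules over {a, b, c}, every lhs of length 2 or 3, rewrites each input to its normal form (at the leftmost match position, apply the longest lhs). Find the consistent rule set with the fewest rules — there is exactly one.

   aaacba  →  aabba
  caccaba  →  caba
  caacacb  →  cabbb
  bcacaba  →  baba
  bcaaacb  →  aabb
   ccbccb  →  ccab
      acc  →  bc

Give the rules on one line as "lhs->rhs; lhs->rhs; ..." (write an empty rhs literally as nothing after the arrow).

ac->b; bca->a; bcc->a

  | aaacba => aabba
  | caccaba => cbcaba => caba
  | caacacb => cabacb => cabbb
  | bcacaba => acaba => baba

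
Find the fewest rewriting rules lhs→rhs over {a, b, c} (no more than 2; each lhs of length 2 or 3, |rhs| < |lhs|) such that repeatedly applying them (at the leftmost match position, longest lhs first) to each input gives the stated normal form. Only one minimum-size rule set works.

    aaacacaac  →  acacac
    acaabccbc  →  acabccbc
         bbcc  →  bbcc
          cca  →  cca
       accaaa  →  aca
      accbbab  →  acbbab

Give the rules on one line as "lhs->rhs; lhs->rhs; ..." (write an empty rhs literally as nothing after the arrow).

  | aaacacaac => aacacaac => acacaac => acacac
  | acaabccbc => acabccbc
  | bbcc
  | cca

aa->a; acc->ac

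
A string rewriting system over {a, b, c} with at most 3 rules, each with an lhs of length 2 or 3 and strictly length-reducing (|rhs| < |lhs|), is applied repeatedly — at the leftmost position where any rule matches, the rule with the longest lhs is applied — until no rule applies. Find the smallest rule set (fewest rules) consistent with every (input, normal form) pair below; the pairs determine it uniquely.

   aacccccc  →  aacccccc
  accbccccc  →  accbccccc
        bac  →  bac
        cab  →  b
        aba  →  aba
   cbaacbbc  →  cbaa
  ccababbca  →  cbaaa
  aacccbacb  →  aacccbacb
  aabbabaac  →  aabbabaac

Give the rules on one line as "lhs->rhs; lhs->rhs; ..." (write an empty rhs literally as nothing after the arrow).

bbc->a; ca->

  | aacccccc
  | accbccccc
  | bac
  | cab => b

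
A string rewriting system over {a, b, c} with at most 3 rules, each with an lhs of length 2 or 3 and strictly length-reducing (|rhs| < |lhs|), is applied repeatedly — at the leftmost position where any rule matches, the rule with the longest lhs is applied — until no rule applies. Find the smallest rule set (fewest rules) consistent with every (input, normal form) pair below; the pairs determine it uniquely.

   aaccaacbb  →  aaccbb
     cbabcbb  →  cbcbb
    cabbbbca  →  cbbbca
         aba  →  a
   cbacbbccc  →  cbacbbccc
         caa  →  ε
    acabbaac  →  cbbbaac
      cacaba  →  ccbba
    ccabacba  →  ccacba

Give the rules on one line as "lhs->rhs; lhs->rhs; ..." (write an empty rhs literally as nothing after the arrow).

ab->; aca->cb; caa->

  | aaccaacbb => aaccbb
  | cbabcbb => cbcbb
  | cabbbbca => cbbbca
  | aba => a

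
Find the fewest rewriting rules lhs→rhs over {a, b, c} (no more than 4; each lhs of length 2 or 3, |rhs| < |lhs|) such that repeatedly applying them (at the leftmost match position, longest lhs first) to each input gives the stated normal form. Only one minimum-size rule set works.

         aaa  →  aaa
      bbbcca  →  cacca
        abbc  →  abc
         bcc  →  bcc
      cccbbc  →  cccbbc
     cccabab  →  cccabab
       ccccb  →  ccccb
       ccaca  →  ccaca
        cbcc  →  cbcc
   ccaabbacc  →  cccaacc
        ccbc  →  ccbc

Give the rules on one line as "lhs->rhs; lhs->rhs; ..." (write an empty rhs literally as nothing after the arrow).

  | aaa
  | bbbcca => cacca
  | abbc => abc
  | bcc

aab->bb; abb->ab; bbb->ca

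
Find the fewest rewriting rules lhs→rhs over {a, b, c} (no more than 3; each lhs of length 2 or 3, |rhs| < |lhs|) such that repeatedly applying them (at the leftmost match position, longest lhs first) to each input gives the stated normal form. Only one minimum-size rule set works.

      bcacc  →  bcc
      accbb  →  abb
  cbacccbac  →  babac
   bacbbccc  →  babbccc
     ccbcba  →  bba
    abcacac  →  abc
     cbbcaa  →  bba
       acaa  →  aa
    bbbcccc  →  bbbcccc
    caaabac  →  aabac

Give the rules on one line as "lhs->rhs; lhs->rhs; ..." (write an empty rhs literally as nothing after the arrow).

ca->; cb->b

  | bcacc => bcc
  | accbb => acbb => abb
  | cbacccbac => bacccbac => baccbac => bacbac => babac
  | bacbbccc => babbccc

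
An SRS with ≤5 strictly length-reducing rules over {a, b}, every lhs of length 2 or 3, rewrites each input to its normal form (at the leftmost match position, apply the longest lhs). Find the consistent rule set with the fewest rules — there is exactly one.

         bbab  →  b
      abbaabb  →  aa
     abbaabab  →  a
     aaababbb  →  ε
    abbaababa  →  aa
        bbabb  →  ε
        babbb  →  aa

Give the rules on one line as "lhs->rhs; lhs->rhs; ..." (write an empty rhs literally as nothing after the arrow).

  | bbab => ab => b
  | abbaabb => bbaabb => aabb => bab => aa
  | abbaabab => bbaabab => aabab => baab => bba => a
  | aaababbb => abaabbb => baabbb => bbabb => abb => bb => ε

aab->ba; ab->b; bab->aa; bb->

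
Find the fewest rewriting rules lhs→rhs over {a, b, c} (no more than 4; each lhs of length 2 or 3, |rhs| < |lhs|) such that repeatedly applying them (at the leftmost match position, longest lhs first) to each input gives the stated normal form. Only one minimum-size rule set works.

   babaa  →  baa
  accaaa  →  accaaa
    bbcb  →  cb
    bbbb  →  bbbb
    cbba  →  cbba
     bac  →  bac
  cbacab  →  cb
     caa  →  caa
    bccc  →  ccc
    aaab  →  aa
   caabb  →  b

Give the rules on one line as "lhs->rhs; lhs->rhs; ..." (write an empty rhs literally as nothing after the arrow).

ab->; bc->c; cab->b

  | babaa => baa
  | accaaa
  | bbcb => bcb => cb
  | bbbb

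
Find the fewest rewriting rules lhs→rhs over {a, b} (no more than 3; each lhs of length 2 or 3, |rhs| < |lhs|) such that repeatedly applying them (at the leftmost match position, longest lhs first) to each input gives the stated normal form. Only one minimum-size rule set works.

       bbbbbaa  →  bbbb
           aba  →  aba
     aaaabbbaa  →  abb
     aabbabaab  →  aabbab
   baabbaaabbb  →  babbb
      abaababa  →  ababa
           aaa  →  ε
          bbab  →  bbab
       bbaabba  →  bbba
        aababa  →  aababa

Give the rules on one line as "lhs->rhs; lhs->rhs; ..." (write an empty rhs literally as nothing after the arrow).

  | bbbbbaa => bbbb
  | aba
  | aaaabbbaa => abbbaa => abb
  | aabbabaab => aabbab

aaa->; baa->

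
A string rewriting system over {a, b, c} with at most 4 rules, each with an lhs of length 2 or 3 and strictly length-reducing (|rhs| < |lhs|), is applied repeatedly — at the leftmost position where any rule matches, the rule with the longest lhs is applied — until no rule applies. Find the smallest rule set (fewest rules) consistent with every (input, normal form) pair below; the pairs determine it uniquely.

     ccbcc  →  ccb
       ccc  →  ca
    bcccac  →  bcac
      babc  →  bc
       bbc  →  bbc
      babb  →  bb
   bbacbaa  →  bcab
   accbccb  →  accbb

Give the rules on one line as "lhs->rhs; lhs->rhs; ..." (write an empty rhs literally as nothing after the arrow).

  | ccbcc => ccb
  | ccc => ca
  | bcccac => bcac
  | babc => bc

ba->; baa->ab; bcc->b; ccc->ca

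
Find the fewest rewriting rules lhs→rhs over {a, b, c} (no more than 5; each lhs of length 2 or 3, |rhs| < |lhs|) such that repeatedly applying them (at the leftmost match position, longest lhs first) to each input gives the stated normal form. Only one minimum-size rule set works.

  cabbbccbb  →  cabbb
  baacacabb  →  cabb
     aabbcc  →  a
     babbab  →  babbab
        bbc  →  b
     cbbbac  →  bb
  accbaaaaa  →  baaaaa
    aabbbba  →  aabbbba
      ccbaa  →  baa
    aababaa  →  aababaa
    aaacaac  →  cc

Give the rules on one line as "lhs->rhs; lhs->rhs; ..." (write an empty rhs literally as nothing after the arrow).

  | cabbbccbb => cabbcbb => cabbb
  | baacacabb => bacacabb => bcacabb => acabb => cabb
  | aabbcc => aabc => a
  | babbab

abc->; ac->c; bc->; cb->b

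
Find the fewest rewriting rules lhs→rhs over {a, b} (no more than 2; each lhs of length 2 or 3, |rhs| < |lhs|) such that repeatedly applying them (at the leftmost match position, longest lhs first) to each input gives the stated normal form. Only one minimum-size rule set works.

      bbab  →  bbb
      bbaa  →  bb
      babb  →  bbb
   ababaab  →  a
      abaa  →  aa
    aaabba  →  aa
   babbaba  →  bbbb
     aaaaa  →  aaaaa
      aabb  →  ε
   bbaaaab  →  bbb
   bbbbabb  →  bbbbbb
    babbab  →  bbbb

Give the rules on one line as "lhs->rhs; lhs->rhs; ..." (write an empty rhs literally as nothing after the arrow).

ab->; ba->b

  | bbab => bbb
  | bbaa => bba => bb
  | babb => bbb
  | ababaab => abaab => aab => a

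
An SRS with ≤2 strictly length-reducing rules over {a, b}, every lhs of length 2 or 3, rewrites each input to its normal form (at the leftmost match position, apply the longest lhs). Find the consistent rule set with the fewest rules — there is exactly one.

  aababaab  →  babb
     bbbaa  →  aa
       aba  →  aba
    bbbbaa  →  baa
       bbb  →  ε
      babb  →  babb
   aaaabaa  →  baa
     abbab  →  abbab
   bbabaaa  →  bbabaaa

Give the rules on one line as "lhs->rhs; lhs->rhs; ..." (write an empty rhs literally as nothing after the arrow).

  | aababaab => babaab => babb
  | bbbaa => aa
  | aba
  | bbbbaa => baa

aab->b; bbb->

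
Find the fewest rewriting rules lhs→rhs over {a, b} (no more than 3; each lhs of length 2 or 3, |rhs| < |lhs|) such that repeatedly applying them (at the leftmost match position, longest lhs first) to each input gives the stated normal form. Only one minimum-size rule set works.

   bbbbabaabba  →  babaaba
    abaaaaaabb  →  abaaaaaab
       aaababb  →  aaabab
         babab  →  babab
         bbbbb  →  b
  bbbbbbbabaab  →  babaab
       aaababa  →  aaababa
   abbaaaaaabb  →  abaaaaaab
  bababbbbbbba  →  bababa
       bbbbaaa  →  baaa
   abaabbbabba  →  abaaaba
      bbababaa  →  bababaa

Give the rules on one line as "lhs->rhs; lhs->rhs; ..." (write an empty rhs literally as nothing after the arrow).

  | bbbbabaabba => babaabba => babaaba
  | abaaaaaabb => abaaaaaab
  | aaababb => aaabab
  | babab

bb->b; bbb->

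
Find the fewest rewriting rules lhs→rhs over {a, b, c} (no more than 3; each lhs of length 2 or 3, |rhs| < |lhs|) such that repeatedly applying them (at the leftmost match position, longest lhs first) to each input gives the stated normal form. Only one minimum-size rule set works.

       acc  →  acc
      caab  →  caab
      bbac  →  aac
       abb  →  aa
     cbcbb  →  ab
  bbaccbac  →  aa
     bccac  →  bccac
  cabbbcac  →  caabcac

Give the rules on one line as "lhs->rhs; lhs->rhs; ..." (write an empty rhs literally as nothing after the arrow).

bac->; bb->a; cb->b

  | acc
  | caab
  | bbac => aac
  | abb => aa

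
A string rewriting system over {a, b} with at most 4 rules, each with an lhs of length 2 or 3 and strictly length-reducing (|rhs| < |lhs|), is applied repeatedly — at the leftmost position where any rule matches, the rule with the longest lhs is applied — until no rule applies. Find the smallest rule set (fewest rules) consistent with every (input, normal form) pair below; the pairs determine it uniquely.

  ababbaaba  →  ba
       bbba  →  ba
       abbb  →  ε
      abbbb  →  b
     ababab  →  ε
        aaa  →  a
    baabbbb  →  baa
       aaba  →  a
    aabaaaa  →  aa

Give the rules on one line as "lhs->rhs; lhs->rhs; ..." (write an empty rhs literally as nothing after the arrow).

aaa->a; aab->aa; ab->; bb->

  | ababbaaba => abbaaba => baaba => baaa => ba
  | bbba => ba
  | abbb => bb => ε
  | abbbb => bbb => b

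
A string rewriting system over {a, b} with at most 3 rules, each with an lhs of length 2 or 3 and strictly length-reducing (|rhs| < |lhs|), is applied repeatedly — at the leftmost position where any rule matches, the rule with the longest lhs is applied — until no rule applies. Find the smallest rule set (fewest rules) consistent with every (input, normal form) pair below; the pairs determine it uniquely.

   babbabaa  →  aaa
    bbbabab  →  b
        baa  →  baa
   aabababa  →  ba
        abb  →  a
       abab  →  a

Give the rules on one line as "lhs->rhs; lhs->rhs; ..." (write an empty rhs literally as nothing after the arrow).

ab->b; bb->a

  | babbabaa => bbbabaa => ababaa => babaa => bbaa => aaa
  | bbbabab => ababab => babab => bbab => aab => ab => b
  | baa
  | aabababa => abababa => bababa => bbaba => aaba => aba => ba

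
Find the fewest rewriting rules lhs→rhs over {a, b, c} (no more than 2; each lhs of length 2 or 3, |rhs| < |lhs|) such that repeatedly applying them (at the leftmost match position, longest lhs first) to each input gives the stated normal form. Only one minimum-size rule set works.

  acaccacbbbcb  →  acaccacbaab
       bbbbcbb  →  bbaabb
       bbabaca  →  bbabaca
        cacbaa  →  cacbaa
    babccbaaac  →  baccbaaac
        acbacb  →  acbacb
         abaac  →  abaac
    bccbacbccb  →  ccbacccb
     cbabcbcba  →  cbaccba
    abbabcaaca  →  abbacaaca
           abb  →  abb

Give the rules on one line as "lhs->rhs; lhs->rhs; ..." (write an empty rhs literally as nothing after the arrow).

bbc->aa; bc->c

  | acaccacbbbcb => acaccacbaab
  | bbbbcbb => bbaabb
  | bbabaca
  | cacbaa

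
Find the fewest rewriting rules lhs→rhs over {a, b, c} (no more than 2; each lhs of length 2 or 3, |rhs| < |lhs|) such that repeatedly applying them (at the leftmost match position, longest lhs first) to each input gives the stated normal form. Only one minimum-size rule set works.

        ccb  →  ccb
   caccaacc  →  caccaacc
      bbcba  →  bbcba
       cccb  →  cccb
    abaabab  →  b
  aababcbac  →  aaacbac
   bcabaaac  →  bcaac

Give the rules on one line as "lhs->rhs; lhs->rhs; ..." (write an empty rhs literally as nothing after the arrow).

aab->aa; aba->

  | ccb
  | caccaacc
  | bbcba
  | cccb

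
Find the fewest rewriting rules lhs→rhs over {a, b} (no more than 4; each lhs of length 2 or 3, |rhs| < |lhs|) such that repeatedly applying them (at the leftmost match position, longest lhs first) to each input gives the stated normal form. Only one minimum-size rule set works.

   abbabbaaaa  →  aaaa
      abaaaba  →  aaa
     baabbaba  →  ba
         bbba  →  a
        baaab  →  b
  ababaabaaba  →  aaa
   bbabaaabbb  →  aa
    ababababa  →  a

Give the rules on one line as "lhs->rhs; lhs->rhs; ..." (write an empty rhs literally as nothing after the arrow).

ab->; abb->; baa->ba; bb->a

  | abbabbaaaa => abbaaaa => aaaa
  | abaaaba => aaaba => aaa
  | baabbaba => babbaba => baba => ba
  | bbba => aba => a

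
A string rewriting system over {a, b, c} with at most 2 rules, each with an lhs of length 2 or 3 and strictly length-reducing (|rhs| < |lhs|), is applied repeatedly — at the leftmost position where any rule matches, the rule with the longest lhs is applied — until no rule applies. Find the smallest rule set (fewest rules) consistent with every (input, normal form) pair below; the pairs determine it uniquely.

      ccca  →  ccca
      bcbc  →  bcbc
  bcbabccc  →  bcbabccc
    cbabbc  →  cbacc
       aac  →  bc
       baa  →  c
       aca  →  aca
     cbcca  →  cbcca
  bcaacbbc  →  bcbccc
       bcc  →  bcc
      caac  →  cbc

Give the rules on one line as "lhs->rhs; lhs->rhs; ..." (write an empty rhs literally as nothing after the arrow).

  | ccca
  | bcbc
  | bcbabccc
  | cbabbc => cbacc

aa->b; bb->c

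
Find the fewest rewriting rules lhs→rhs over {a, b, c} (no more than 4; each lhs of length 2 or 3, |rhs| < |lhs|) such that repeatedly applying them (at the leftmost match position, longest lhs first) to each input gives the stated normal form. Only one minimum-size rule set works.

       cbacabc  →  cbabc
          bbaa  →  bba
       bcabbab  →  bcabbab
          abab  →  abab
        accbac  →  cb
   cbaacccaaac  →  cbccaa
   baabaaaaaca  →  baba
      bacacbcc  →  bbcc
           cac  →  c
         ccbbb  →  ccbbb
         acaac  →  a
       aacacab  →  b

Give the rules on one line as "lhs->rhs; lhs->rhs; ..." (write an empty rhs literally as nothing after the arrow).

aab->b; ac->; baa->ba

  | cbacabc => cbabc
  | bbaa => bba
  | bcabbab
  | abab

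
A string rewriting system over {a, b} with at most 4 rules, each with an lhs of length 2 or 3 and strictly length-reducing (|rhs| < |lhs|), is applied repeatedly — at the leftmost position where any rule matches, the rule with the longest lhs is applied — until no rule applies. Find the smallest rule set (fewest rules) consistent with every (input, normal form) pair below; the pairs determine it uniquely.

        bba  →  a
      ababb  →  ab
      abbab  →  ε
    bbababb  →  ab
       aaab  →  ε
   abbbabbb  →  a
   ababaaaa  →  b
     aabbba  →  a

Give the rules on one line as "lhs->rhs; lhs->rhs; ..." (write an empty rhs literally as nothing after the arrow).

  | bba => a
  | ababb => abbb => ab
  | abbab => aab => bb => ε
  | bbababb => ababb => abbb => ab

aa->b; ba->b; bb->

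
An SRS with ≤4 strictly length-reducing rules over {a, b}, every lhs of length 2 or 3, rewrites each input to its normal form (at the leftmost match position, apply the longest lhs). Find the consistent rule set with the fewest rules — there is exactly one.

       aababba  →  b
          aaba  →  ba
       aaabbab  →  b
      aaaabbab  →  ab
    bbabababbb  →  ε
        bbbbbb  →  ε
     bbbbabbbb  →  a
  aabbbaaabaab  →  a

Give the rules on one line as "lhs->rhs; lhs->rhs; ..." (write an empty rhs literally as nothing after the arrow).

  | aababba => babba => baa => b
  | aaba => ba
  | aaabbab => abbab => aab => b
  | aaaabbab => aabbab => bbab => ab

aa->; aba->ab; bb->; bbb->bb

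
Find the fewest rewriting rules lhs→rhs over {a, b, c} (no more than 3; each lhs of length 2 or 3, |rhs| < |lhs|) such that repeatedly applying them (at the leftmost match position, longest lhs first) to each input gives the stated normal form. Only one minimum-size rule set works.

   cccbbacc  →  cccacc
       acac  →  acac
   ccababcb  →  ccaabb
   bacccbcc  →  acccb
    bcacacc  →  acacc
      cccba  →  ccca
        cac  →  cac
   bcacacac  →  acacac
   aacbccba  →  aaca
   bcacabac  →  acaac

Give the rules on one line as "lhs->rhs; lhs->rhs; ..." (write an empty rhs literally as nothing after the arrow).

ba->a; bc->b

  | cccbbacc => cccbacc => cccacc
  | acac
  | ccababcb => ccaabcb => ccaabb
  | bacccbcc => acccbcc => acccbc => acccb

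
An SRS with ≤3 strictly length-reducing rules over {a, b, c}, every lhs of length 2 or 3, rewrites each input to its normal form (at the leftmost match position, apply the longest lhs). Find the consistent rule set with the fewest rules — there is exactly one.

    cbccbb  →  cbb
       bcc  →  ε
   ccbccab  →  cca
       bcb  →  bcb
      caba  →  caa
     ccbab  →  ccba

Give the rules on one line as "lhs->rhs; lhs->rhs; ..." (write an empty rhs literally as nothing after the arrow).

  | cbccbb => cbb
  | bcc => ε
  | ccbccab => ccab => cca
  | bcb

ab->a; bcc->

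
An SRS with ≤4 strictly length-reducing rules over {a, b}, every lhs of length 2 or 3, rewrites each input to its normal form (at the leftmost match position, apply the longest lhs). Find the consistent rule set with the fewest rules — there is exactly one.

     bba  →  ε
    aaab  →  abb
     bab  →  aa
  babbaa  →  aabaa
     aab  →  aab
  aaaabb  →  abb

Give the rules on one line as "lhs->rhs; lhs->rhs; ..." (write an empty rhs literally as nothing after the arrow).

aaa->ab; bab->aa; bba->

  | bba => ε
  | aaab => abb
  | bab => aa
  | babbaa => aabaa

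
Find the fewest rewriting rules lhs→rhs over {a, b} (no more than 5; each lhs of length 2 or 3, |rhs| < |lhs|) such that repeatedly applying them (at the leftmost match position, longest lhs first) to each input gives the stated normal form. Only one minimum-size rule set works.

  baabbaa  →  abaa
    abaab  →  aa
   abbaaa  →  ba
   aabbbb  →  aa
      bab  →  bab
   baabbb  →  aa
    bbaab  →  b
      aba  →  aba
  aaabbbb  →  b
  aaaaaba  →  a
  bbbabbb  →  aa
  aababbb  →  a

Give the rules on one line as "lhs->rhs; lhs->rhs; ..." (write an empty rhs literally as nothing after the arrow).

  | baabbaa => bbbaa => abaa
  | abaab => abb => aa
  | abbaaa => aaaa => ba
  | aabbbb => bbbb => abb => aa

aaa->b; aab->b; bb->a; bba->a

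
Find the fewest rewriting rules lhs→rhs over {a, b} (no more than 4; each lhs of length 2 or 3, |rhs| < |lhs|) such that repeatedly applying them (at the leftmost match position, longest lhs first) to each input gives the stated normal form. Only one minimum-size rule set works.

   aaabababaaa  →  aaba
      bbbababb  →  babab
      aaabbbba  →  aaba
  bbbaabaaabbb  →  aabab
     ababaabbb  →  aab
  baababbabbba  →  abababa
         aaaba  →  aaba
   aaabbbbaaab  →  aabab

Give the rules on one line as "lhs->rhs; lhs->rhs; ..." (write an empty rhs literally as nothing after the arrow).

  | aaabababaaa => aabababaaa => aababaaba => aabaabba => aaabbba => aabbba => aabba => aaba
  | bbbababb => bbababb => bababb => babab
  | aaabbbba => aabbbba => aabbba => aabba => aaba
  | bbbaabaaabbb => bbaabaaabbb => baabaaabbb => abbaaabbb => abaaabbb => aababbb => aababb => aabab

aaa->aa; baa->ab; bb->b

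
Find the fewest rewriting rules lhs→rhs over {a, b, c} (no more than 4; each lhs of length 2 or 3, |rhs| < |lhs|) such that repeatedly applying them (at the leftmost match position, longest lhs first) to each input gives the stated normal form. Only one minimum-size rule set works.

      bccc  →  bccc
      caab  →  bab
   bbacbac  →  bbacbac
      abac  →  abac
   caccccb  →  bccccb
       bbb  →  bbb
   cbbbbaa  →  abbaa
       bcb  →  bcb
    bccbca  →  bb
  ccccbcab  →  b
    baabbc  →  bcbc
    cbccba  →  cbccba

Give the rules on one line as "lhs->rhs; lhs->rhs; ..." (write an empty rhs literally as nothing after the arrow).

aab->c; ca->b; cbb->a

  | bccc
  | caab => bab
  | bbacbac
  | abac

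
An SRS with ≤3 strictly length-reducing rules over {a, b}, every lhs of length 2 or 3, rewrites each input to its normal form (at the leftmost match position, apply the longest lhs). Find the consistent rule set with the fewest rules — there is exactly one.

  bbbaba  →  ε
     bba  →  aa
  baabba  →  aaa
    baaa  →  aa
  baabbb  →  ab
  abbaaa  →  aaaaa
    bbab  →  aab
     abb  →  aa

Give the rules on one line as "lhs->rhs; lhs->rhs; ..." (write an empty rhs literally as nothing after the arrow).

ba->; bb->a; bbb->b

  | bbbaba => baba => ba => ε
  | bba => aa
  | baabba => abba => aaa
  | baaa => aa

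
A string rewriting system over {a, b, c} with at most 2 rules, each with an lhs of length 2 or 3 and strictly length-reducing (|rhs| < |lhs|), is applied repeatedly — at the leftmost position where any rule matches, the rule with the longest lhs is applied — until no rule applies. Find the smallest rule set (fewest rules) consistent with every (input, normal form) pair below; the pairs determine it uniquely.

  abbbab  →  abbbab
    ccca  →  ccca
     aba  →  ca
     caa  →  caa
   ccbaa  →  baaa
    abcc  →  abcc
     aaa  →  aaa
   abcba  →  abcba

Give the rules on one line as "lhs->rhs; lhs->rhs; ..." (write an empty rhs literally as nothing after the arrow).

aba->ca; ccb->ba

  | abbbab
  | ccca
  | aba => ca
  | caa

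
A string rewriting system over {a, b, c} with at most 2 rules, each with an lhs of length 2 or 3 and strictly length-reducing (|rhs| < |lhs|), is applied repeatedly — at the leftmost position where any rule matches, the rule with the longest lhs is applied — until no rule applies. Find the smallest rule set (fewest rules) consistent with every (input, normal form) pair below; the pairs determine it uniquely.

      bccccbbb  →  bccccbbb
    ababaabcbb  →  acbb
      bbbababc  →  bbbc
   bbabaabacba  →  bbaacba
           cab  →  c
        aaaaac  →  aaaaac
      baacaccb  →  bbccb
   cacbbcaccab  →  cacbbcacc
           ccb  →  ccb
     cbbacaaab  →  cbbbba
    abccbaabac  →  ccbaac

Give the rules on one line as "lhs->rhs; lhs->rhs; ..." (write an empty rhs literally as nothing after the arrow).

  | bccccbbb
  | ababaabcbb => abaabcbb => aabcbb => acbb
  | bbbababc => bbbabc => bbbc
  | bbabaabacba => bbaabacba => bbaacba

ab->; aca->bb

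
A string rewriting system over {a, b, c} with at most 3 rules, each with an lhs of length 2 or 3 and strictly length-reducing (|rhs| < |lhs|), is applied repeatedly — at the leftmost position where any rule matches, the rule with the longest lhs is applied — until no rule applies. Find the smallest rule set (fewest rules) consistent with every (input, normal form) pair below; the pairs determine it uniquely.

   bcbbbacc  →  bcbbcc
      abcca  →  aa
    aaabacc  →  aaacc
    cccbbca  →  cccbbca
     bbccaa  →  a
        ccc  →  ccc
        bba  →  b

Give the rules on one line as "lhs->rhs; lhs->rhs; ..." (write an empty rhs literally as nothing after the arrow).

  | bcbbbacc => bcbbcc
  | abcca => abaa => aa
  | aaabacc => aaacc
  | cccbbca

ba->; cca->aa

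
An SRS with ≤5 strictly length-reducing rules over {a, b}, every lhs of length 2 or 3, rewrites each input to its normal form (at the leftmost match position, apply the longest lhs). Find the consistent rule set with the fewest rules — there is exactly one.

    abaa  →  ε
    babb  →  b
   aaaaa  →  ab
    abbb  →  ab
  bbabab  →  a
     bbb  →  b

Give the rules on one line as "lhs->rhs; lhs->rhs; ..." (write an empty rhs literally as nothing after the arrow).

aa->b; ba->b; baa->ab; bb->

  | abaa => aab => bb => ε
  | babb => bbb => b
  | aaaaa => baaa => aba => ab
  | abbb => ab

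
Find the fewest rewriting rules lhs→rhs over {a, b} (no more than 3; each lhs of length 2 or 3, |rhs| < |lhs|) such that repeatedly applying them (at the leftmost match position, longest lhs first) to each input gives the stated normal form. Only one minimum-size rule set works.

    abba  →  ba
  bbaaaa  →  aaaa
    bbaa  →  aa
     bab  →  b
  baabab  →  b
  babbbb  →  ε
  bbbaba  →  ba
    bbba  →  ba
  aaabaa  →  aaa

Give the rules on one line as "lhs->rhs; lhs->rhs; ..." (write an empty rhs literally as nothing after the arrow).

aab->; ab->; bb->

  | abba => ba
  | bbaaaa => aaaa
  | bbaa => aa
  | bab => b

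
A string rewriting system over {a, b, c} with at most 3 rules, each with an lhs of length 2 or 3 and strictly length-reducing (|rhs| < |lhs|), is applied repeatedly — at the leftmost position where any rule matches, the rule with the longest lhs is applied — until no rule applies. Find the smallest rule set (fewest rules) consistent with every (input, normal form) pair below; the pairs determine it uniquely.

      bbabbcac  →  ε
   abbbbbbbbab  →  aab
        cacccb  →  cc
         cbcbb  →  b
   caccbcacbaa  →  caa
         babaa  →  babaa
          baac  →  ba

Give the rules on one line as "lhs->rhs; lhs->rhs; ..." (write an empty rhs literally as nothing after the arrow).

ac->; bb->; cb->

  | bbabbcac => abbcac => acac => ac => ε
  | abbbbbbbbab => abbbbbbab => abbbbab => abbab => aab
  | cacccb => cccb => cc
  | cbcbb => cbb => b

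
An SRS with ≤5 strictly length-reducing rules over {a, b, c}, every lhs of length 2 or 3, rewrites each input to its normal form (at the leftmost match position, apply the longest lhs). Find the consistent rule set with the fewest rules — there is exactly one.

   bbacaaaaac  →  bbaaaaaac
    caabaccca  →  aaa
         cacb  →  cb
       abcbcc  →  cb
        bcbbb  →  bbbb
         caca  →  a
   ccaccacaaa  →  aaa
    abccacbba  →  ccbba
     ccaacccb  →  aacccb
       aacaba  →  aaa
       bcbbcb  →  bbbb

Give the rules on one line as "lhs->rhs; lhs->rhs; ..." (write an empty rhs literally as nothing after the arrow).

  | bbacaaaaac => bbaaaaaac
  | caabaccca => aabaccca => aaccca => aacca => aaca => aaa
  | cacb => cb
  | abcbcc => cbcc => cbc => cb

ab->; bc->b; ca->a; cac->c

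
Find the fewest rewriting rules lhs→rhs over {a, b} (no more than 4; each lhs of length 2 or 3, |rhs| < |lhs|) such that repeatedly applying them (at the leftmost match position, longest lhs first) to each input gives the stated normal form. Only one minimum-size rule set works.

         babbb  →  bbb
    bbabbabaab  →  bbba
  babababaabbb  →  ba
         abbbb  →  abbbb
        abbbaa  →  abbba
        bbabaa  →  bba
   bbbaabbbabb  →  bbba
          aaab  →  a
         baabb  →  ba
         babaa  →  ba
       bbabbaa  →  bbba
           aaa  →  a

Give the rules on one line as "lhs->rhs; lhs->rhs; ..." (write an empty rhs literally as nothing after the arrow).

  | babbb => bbb
  | bbabbabaab => bbbabaab => bbbaab => bbbaa => bbba
  | babababaabbb => bababaabbb => babaabbb => baabbb => baabb => baab => baa => ba
  | abbbb

aa->a; aab->aa; bab->b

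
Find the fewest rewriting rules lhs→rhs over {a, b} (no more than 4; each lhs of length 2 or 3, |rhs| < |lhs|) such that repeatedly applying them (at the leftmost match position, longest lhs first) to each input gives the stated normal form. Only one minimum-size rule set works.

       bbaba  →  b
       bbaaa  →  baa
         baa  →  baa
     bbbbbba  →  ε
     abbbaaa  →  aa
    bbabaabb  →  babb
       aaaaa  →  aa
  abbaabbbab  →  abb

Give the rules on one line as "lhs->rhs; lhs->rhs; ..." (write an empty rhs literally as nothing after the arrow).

  | bbaba => bba => b
  | bbaaa => baa
  | baa
  | bbbbbba => abbba => aaa => ε

aaa->; bba->b; bbb->a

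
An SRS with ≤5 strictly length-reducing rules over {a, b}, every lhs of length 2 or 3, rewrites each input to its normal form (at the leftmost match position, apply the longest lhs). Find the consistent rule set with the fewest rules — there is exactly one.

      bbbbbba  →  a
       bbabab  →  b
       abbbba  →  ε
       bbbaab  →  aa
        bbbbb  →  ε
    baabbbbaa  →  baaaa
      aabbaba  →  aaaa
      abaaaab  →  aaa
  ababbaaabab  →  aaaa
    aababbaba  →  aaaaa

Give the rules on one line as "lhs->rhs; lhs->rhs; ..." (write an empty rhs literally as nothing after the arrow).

  | bbbbbba => bbba => a
  | bbabab => abab => b
  | abbbba => aba => ε
  | bbbaab => aab => aa

aab->aa; aba->; bb->; bbb->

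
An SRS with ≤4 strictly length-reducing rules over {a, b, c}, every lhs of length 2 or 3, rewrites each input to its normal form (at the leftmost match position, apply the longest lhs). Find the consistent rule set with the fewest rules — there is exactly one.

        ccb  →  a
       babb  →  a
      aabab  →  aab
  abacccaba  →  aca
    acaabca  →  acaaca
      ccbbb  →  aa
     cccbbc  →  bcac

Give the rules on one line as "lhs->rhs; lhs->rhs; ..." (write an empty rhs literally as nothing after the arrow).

  | ccb => bb => a
  | babb => bb => a
  | aabab => aab
  | abacccaba => acccaba => abcaba => acaba => aca

abc->ac; ba->; bb->a; cc->b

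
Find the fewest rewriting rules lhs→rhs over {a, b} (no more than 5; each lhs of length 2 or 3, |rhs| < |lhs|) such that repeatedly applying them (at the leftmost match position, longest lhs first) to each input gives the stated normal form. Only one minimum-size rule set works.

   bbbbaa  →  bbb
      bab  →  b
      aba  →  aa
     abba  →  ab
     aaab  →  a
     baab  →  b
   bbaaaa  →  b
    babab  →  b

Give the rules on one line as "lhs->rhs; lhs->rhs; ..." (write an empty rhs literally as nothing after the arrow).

aab->; aba->aa; ba->; baa->ba

  | bbbbaa => bbbba => bbb
  | bab => b
  | aba => aa
  | abba => ab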